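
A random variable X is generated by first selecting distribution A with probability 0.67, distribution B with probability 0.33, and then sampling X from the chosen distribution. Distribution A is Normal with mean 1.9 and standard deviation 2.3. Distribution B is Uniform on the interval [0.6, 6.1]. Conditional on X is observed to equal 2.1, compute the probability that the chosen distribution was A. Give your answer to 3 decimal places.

Likelihoods f(2.1 | ·): A: 0.172799; B: 0.181818.
Posterior ∝ prior × likelihood. Numerator for A: 0.67·0.172799 = 0.115775.
Normalizing constant: 0.67·0.172799 + 0.33·0.181818 = 0.175775.
P(A | observation) = 0.115775 / 0.175775 = 0.658655.

0.659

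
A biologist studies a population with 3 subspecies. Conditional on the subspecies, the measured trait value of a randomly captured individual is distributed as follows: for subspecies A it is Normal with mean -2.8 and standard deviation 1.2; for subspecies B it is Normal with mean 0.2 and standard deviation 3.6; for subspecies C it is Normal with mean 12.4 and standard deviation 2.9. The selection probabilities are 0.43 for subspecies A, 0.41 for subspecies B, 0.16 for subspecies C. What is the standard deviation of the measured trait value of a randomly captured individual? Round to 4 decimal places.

5.8758

Per component, A: μ=-2.8, E[X²]=9.28; B: μ=0.2, E[X²]=13; C: μ=12.4, E[X²]=162.17.
E[X] = 0.43·-2.8 + 0.41·0.2 + 0.16·12.4 = 0.862.
E[X²] = 0.43·9.28 + 0.41·13 + 0.16·162.17 = 35.2676.
Var(X) = E[X²] − (E[X])² = 35.2676 − 0.743044 = 34.5246.
SD(X) = √34.5246 = 5.87576.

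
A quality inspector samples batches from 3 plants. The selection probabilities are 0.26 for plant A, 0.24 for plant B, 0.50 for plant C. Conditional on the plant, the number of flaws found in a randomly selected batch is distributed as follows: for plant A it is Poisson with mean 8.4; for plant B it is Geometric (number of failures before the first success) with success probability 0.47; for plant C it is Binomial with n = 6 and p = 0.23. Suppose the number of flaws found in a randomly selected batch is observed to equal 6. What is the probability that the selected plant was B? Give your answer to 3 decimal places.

Likelihoods P(X=6 | ·): A: 0.109716; B: 0.0104172; C: 0.000148036.
Posterior ∝ prior × likelihood. Numerator for B: 0.24·0.0104172 = 0.00250014.
Normalizing constant: 0.26·0.109716 + 0.24·0.0104172 + 0.5·0.000148036 = 0.0311003.
P(B | observation) = 0.00250014 / 0.0311003 = 0.0803896.

0.080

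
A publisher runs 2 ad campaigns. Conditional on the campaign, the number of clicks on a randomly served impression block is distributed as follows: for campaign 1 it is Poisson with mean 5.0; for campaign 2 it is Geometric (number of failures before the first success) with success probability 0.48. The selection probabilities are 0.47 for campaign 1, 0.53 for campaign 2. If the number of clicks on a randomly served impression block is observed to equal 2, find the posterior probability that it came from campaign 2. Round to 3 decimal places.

Likelihoods P(X=2 | ·): 1: 0.0842243; 2: 0.129792.
Posterior ∝ prior × likelihood. Numerator for 2: 0.53·0.129792 = 0.0687898.
Normalizing constant: 0.47·0.0842243 + 0.53·0.129792 = 0.108375.
P(2 | observation) = 0.0687898 / 0.108375 = 0.634737.

0.635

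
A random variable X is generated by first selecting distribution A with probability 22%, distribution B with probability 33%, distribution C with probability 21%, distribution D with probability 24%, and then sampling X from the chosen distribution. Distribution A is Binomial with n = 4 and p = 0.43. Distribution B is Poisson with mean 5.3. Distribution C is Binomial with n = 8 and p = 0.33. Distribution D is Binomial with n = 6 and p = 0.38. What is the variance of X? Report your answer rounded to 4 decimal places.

4.8807

Per component, A: μ=1.72, E[X²]=3.9388; B: μ=5.3, E[X²]=33.39; C: μ=2.64, E[X²]=8.7384; D: μ=2.28, E[X²]=6.612.
E[X] = 0.22·1.72 + 0.33·5.3 + 0.21·2.64 + 0.24·2.28 = 3.229.
E[X²] = 0.22·3.9388 + 0.33·33.39 + 0.21·8.7384 + 0.24·6.612 = 15.3072.
Var(X) = E[X²] − (E[X])² = 15.3072 − 10.4264 = 4.88074.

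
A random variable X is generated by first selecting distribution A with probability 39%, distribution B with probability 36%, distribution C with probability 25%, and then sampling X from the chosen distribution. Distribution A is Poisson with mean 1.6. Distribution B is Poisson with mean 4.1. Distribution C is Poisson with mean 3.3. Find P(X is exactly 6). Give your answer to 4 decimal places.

Conditional on each component, P(X = 6): A: 0.00470453; B: 0.109336; C: 0.0661575.
By total probability, P(X = 6) = 0.39·0.00470453 + 0.36·0.109336 + 0.25·0.0661575 = 0.0577351.

0.0577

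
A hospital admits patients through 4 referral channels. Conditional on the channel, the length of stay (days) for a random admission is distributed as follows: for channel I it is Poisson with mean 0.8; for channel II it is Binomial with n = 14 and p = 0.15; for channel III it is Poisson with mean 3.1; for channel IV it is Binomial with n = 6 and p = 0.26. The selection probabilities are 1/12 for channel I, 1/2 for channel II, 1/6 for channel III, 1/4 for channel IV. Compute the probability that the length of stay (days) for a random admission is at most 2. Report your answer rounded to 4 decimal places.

0.6738

Conditional on each channel, P(X ≤ 2): I: 0.952577; II: 0.647911; III: 0.401163; IV: 0.814435.
By total probability, P(X ≤ 2) = 0.0833333·0.952577 + 0.5·0.647911 + 0.166667·0.401163 + 0.25·0.814435 = 0.673806.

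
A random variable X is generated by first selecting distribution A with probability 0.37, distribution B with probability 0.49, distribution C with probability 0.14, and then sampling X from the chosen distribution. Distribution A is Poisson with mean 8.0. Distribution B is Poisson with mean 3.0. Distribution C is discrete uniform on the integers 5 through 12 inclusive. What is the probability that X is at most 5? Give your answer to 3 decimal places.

0.537

Conditional on each component, P(X ≤ 5): A: 0.191236; B: 0.916082; C: 0.125.
By total probability, P(X ≤ 5) = 0.37·0.191236 + 0.49·0.916082 + 0.14·0.125 = 0.537138.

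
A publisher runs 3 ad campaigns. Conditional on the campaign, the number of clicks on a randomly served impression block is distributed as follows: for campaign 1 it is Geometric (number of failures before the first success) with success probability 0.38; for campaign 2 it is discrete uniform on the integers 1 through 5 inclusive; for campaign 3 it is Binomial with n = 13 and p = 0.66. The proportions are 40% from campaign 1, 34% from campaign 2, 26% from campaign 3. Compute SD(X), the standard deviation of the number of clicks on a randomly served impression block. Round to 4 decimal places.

3.3443

Per component, 1: μ=1.63158, E[X²]=6.95568; 2: μ=3, E[X²]=11; 3: μ=8.58, E[X²]=76.5336.
E[X] = 0.4·1.63158 + 0.34·3 + 0.26·8.58 = 3.90343.
E[X²] = 0.4·6.95568 + 0.34·11 + 0.26·76.5336 = 26.421.
Var(X) = E[X²] − (E[X])² = 26.421 − 15.2368 = 11.1842.
SD(X) = √11.1842 = 3.34428.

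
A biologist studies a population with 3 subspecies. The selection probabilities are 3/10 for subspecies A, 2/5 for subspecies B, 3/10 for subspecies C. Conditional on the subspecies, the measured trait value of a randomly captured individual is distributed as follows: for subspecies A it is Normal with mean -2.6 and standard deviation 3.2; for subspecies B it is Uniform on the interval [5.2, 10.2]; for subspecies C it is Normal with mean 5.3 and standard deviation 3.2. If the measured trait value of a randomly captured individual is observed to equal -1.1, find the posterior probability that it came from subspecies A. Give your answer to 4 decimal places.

Likelihoods f(-1.1 | ·): A: 0.111698; B: 0; C: 0.0168722.
Posterior ∝ prior × likelihood. Numerator for A: 0.3·0.111698 = 0.0335095.
Normalizing constant: 0.3·0.111698 + 0.4·0 + 0.3·0.0168722 = 0.0385712.
P(A | observation) = 0.0335095 / 0.0385712 = 0.868771.

0.8688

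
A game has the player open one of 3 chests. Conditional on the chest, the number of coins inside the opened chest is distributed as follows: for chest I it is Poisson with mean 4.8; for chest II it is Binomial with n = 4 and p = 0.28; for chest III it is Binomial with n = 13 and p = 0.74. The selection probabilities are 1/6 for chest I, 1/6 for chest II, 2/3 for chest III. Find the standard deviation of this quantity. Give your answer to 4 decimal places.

Per component, I: μ=4.8, E[X²]=27.84; II: μ=1.12, E[X²]=2.0608; III: μ=9.62, E[X²]=95.0456.
E[X] = 0.166667·4.8 + 0.166667·1.12 + 0.666667·9.62 = 7.4.
E[X²] = 0.166667·27.84 + 0.166667·2.0608 + 0.666667·95.0456 = 68.3472.
Var(X) = E[X²] − (E[X])² = 68.3472 − 54.76 = 13.5872.
SD(X) = √13.5872 = 3.68608.

3.6861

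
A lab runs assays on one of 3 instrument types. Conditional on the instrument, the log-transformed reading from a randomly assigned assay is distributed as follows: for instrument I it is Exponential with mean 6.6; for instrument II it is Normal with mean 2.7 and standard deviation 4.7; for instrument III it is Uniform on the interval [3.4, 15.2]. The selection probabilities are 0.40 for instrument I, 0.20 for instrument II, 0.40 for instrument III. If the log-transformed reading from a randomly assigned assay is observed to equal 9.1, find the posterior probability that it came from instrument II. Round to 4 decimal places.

0.1202

Likelihoods f(9.1 | ·): I: 0.0381642; II: 0.033587; III: 0.0847458.
Posterior ∝ prior × likelihood. Numerator for II: 0.2·0.033587 = 0.00671739.
Normalizing constant: 0.4·0.0381642 + 0.2·0.033587 + 0.4·0.0847458 = 0.0558814.
P(II | observation) = 0.00671739 / 0.0558814 = 0.120208.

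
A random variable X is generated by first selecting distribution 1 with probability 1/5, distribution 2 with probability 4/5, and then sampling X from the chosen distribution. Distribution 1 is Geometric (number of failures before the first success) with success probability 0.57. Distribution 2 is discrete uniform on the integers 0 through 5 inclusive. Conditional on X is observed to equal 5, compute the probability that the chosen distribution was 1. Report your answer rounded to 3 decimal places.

0.012

Likelihoods P(X=5 | ·): 1: 0.00837948; 2: 0.166667.
Posterior ∝ prior × likelihood. Numerator for 1: 0.2·0.00837948 = 0.0016759.
Normalizing constant: 0.2·0.00837948 + 0.8·0.166667 = 0.135009.
P(1 | observation) = 0.0016759 / 0.135009 = 0.0124132.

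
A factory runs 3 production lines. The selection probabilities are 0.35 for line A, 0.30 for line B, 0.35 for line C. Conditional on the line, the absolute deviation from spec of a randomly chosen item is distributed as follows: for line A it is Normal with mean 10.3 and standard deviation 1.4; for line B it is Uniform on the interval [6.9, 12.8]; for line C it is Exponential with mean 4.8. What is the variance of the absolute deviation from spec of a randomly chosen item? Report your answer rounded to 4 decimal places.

16.0249

Per component, A: μ=10.3, E[X²]=108.05; B: μ=9.85, E[X²]=99.9233; C: μ=4.8, E[X²]=46.08.
E[X] = 0.35·10.3 + 0.3·9.85 + 0.35·4.8 = 8.24.
E[X²] = 0.35·108.05 + 0.3·99.9233 + 0.35·46.08 = 83.9225.
Var(X) = E[X²] − (E[X])² = 83.9225 − 67.8976 = 16.0249.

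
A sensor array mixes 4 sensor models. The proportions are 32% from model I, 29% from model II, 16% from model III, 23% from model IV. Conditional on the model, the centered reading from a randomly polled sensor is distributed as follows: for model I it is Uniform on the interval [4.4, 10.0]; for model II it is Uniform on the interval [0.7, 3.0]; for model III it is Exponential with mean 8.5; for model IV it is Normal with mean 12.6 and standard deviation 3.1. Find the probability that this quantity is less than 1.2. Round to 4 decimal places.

0.0841

Conditional on each model, P(X < 1.2): I: 0; II: 0.217391; III: 0.131664; IV: 0.000117803.
By total probability, P(X < 1.2) = 0.32·0 + 0.29·0.217391 + 0.16·0.131664 + 0.23·0.000117803 = 0.0841368.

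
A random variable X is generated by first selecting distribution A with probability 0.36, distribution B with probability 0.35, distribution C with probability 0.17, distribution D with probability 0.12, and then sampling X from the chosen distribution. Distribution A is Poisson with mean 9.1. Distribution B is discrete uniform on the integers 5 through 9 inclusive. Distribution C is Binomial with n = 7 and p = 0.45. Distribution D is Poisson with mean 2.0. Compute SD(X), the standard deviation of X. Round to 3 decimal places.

3.372

Per component, A: μ=9.1, E[X²]=91.91; B: μ=7, E[X²]=51; C: μ=3.15, E[X²]=11.655; D: μ=2, E[X²]=6.
E[X] = 0.36·9.1 + 0.35·7 + 0.17·3.15 + 0.12·2 = 6.5015.
E[X²] = 0.36·91.91 + 0.35·51 + 0.17·11.655 + 0.12·6 = 53.6389.
Var(X) = E[X²] − (E[X])² = 53.6389 − 42.2695 = 11.3694.
SD(X) = √11.3694 = 3.37186.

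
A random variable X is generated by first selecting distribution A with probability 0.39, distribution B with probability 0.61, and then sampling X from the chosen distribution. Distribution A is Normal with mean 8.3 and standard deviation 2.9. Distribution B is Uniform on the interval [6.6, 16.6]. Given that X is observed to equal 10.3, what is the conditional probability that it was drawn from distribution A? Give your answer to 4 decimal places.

0.4095

Likelihoods f(10.3 | ·): A: 0.108451; B: 0.1.
Posterior ∝ prior × likelihood. Numerator for A: 0.39·0.108451 = 0.0422957.
Normalizing constant: 0.39·0.108451 + 0.61·0.1 = 0.103296.
P(A | observation) = 0.0422957 / 0.103296 = 0.409462.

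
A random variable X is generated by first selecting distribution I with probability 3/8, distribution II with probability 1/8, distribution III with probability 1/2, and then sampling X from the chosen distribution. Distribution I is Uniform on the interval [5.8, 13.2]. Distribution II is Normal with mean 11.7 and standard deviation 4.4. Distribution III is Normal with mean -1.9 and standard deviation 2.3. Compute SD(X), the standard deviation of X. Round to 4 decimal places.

6.5521

Per component, I: μ=9.5, E[X²]=94.8133; II: μ=11.7, E[X²]=156.25; III: μ=-1.9, E[X²]=8.9.
E[X] = 0.375·9.5 + 0.125·11.7 + 0.5·-1.9 = 4.075.
E[X²] = 0.375·94.8133 + 0.125·156.25 + 0.5·8.9 = 59.5362.
Var(X) = E[X²] − (E[X])² = 59.5362 − 16.6056 = 42.9306.
SD(X) = √42.9306 = 6.55215.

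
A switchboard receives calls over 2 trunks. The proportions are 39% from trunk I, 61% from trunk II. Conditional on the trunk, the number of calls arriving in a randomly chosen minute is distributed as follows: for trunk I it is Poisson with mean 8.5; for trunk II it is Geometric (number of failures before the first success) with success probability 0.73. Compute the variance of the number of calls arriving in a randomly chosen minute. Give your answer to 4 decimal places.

19.3490

Per component, I: μ=8.5, E[X²]=80.75; II: μ=0.369863, E[X²]=0.64346.
E[X] = 0.39·8.5 + 0.61·0.369863 = 3.54062.
E[X²] = 0.39·80.75 + 0.61·0.64346 = 31.885.
Var(X) = E[X²] − (E[X])² = 31.885 − 12.536 = 19.349.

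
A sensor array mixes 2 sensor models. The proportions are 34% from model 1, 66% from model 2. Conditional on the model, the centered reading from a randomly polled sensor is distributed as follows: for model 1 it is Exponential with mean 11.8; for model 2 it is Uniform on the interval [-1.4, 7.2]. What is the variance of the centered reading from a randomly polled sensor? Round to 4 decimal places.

69.1841

Per component, 1: μ=11.8, E[X²]=278.48; 2: μ=2.9, E[X²]=14.5733.
E[X] = 0.34·11.8 + 0.66·2.9 = 5.926.
E[X²] = 0.34·278.48 + 0.66·14.5733 = 104.302.
Var(X) = E[X²] − (E[X])² = 104.302 − 35.1175 = 69.1841.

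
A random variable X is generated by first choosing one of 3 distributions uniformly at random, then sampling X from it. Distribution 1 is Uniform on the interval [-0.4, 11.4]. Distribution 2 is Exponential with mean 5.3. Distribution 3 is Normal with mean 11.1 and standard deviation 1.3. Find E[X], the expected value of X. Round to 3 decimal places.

Component means — 1: 5.5; 2: 5.3; 3: 11.1.
E[X] = 0.333333·5.5 + 0.333333·5.3 + 0.333333·11.1 = 7.3.

7.300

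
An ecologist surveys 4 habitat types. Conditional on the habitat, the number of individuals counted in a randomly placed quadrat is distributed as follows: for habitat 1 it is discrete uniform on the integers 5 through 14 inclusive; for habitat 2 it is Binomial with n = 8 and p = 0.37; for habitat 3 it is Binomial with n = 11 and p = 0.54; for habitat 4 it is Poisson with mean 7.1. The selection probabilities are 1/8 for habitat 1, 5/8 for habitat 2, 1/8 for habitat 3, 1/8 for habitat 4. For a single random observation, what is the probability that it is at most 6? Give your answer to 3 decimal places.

Conditional on each habitat, P(X ≤ 6): 1: 0.2; 2: 0.994864; 3: 0.628801; 4: 0.43492.
By total probability, P(X ≤ 6) = 0.125·0.2 + 0.625·0.994864 + 0.125·0.628801 + 0.125·0.43492 = 0.779755.

0.780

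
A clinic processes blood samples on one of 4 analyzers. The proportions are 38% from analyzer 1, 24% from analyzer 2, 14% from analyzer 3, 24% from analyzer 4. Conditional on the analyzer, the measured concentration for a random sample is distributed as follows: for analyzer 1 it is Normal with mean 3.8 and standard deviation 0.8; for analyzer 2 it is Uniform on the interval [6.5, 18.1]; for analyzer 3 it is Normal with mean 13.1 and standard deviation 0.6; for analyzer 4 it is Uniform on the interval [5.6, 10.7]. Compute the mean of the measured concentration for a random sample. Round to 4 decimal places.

Component means — 1: 3.8; 2: 12.3; 3: 13.1; 4: 8.15.
E[X] = 0.38·3.8 + 0.24·12.3 + 0.14·13.1 + 0.24·8.15 = 8.186.

8.1860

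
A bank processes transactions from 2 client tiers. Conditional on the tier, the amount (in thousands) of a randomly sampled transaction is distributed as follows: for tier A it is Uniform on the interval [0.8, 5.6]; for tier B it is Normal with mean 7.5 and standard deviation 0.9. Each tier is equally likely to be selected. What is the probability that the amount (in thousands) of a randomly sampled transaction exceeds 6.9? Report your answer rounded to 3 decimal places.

Conditional on each tier, P(X > 6.9): A: 0; B: 0.747507.
By total probability, P(X > 6.9) = 0.5·0 + 0.5·0.747507 = 0.373754.

0.374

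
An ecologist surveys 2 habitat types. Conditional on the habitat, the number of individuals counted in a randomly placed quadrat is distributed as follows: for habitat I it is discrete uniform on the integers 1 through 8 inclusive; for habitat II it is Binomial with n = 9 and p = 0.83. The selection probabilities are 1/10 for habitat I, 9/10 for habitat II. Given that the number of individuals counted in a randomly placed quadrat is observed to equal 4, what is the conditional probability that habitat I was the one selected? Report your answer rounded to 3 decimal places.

0.621

Likelihoods P(X=4 | ·): I: 0.125; II: 0.00849039.
Posterior ∝ prior × likelihood. Numerator for I: 0.1·0.125 = 0.0125.
Normalizing constant: 0.1·0.125 + 0.9·0.00849039 = 0.0201413.
P(I | observation) = 0.0125 / 0.0201413 = 0.620614.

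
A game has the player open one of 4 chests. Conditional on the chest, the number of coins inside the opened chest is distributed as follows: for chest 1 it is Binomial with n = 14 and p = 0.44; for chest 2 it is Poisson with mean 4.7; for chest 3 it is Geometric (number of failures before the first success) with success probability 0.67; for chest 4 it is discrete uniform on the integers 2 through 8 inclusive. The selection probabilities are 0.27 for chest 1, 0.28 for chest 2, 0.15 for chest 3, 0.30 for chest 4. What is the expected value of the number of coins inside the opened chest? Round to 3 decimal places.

Component means — 1: 6.16; 2: 4.7; 3: 0.492537; 4: 5.
E[X] = 0.27·6.16 + 0.28·4.7 + 0.15·0.492537 + 0.3·5 = 4.55308.

4.553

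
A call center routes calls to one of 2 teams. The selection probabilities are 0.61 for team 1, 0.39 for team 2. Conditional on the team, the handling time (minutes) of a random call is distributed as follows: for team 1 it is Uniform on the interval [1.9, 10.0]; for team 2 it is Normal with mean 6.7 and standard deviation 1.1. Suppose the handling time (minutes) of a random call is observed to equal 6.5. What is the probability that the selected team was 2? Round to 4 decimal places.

0.6488

Likelihoods f(6.5 | ·): 1: 0.123457; 2: 0.356729.
Posterior ∝ prior × likelihood. Numerator for 2: 0.39·0.356729 = 0.139124.
Normalizing constant: 0.61·0.123457 + 0.39·0.356729 = 0.214433.
P(2 | observation) = 0.139124 / 0.214433 = 0.648801.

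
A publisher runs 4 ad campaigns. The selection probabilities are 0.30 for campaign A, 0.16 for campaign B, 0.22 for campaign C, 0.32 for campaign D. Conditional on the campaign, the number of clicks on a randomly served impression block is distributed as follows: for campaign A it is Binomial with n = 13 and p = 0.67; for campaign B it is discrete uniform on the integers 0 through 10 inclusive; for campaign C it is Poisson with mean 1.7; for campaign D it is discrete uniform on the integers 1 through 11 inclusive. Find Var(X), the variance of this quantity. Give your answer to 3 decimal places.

Per component, A: μ=8.71, E[X²]=78.7384; B: μ=5, E[X²]=35; C: μ=1.7, E[X²]=4.59; D: μ=6, E[X²]=46.
E[X] = 0.3·8.71 + 0.16·5 + 0.22·1.7 + 0.32·6 = 5.707.
E[X²] = 0.3·78.7384 + 0.16·35 + 0.22·4.59 + 0.32·46 = 44.9513.
Var(X) = E[X²] − (E[X])² = 44.9513 − 32.5698 = 12.3815.

12.381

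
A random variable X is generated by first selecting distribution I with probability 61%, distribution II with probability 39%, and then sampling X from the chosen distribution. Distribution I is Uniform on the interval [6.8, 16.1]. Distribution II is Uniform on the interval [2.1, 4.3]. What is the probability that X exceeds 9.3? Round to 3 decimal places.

Conditional on each component, P(X > 9.3): I: 0.731183; II: 0.
By total probability, P(X > 9.3) = 0.61·0.731183 + 0.39·0 = 0.446022.

0.446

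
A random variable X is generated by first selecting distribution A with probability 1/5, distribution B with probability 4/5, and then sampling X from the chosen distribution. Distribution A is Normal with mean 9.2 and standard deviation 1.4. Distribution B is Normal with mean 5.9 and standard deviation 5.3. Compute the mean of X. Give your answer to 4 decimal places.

6.5600

Component means — A: 9.2; B: 5.9.
E[X] = 0.2·9.2 + 0.8·5.9 = 6.56.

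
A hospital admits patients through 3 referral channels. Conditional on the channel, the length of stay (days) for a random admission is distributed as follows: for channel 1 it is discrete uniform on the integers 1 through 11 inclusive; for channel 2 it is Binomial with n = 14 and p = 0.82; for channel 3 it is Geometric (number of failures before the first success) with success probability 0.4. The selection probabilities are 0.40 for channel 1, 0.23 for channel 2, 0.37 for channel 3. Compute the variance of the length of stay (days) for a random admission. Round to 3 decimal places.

Per component, 1: μ=6, E[X²]=46; 2: μ=11.48, E[X²]=133.857; 3: μ=1.5, E[X²]=6.
E[X] = 0.4·6 + 0.23·11.48 + 0.37·1.5 = 5.5954.
E[X²] = 0.4·46 + 0.23·133.857 + 0.37·6 = 51.4071.
Var(X) = E[X²] − (E[X])² = 51.4071 − 31.3085 = 20.0986.

20.099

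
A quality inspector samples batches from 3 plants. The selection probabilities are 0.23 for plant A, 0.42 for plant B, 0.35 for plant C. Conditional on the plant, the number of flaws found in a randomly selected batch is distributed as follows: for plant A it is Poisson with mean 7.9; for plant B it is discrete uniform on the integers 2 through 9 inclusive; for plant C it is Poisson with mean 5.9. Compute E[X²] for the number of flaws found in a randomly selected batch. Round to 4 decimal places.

45.3298

For each component E[X²] = Var + (mean)², giving A: 70.31; B: 35.5; C: 40.71.
Overall E[X²] = 0.23·70.31 + 0.42·35.5 + 0.35·40.71 = 45.3298.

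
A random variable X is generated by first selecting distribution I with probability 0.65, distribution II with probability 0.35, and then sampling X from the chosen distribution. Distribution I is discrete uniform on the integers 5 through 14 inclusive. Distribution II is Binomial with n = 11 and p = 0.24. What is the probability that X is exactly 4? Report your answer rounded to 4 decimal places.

Conditional on each component, P(X = 4): I: 0; II: 0.160344.
By total probability, P(X = 4) = 0.65·0 + 0.35·0.160344 = 0.0561206.

0.0561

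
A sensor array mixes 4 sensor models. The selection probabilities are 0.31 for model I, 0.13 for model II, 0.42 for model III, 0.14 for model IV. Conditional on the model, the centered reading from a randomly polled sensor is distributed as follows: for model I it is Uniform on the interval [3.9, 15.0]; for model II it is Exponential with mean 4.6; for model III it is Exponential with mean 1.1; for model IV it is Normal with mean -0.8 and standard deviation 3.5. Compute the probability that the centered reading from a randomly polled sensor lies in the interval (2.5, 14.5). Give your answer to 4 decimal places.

0.4334

Conditional on each model, P(2.5 < X < 14.5): I: 0.954955; II: 0.537966; III: 0.103029; IV: 0.172871.
By total probability, P(2.5 < X < 14.5) = 0.31·0.954955 + 0.13·0.537966 + 0.42·0.103029 + 0.14·0.172871 = 0.433446.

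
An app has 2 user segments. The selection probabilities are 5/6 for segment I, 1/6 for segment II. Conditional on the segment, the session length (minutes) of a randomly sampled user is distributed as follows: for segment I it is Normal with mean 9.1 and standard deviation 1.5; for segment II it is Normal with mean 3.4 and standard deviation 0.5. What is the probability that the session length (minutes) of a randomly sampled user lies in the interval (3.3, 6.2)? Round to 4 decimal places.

0.1187

Conditional on each segment, P(3.3 < X < 6.2): I: 0.0265424; II: 0.57926.
By total probability, P(3.3 < X < 6.2) = 0.833333·0.0265424 + 0.166667·0.57926 = 0.118662.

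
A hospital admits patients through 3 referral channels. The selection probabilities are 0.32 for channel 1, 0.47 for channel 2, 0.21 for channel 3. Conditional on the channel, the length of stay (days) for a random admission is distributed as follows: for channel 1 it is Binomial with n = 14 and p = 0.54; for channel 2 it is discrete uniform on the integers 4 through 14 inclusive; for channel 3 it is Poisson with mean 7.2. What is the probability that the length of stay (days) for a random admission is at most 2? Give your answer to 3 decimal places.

0.006

Conditional on each channel, P(X ≤ 2): 1: 0.00271305; 2: 0; 3: 0.0254735.
By total probability, P(X ≤ 2) = 0.32·0.00271305 + 0.47·0 + 0.21·0.0254735 = 0.00621761.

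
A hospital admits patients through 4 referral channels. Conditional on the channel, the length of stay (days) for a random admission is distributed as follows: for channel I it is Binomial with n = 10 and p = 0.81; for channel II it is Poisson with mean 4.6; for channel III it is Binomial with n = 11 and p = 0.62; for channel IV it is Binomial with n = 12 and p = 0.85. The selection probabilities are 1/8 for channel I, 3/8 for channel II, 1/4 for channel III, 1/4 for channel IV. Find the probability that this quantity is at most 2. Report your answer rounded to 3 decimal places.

Conditional on each channel, P(X ≤ 2): I: 5.28182e-05; II: 0.162639; III: 0.00394503; IV: 2.83928e-07.
By total probability, P(X ≤ 2) = 0.125·5.28182e-05 + 0.375·0.162639 + 0.25·0.00394503 + 0.25·2.83928e-07 = 0.0619824.

0.062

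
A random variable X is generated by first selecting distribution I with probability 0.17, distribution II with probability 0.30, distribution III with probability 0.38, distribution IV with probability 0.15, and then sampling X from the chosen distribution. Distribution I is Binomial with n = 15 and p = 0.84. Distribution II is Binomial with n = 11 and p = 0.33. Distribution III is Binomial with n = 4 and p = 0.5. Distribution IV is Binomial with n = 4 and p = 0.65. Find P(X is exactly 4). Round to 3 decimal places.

0.122

Conditional on each component, P(X = 4): I: 1.19556e-06; II: 0.237188; III: 0.0625; IV: 0.178506.
By total probability, P(X = 4) = 0.17·1.19556e-06 + 0.3·0.237188 + 0.38·0.0625 + 0.15·0.178506 = 0.121683.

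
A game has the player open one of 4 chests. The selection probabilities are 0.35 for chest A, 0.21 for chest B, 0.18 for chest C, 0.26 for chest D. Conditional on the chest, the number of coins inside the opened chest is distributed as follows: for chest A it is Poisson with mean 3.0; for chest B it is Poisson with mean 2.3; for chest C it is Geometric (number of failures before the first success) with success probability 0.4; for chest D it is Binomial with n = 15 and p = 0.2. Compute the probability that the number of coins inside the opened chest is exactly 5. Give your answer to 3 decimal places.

Conditional on each chest, P(X = 5): A: 0.100819; B: 0.053775; C: 0.031104; D: 0.103182.
By total probability, P(X = 5) = 0.35·0.100819 + 0.21·0.053775 + 0.18·0.031104 + 0.26·0.103182 = 0.0790055.

0.079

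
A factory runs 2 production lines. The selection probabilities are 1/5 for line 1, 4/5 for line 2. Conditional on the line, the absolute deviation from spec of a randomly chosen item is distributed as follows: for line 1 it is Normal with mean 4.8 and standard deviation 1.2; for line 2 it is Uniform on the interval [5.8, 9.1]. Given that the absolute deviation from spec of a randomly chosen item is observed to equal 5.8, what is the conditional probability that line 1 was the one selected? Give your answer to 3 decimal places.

Likelihoods f(5.8 | ·): 1: 0.234927; 2: 0.30303.
Posterior ∝ prior × likelihood. Numerator for 1: 0.2·0.234927 = 0.0469853.
Normalizing constant: 0.2·0.234927 + 0.8·0.30303 = 0.28941.
P(1 | observation) = 0.0469853 / 0.28941 = 0.162349.

0.162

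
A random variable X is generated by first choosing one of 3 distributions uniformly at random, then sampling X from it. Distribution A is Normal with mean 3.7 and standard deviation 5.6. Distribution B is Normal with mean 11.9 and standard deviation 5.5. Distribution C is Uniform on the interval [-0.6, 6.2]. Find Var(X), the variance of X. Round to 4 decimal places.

38.5833

Per component, A: μ=3.7, E[X²]=45.05; B: μ=11.9, E[X²]=171.86; C: μ=2.8, E[X²]=11.6933.
E[X] = 0.333333·3.7 + 0.333333·11.9 + 0.333333·2.8 = 6.13333.
E[X²] = 0.333333·45.05 + 0.333333·171.86 + 0.333333·11.6933 = 76.2011.
Var(X) = E[X²] − (E[X])² = 76.2011 − 37.6178 = 38.5833.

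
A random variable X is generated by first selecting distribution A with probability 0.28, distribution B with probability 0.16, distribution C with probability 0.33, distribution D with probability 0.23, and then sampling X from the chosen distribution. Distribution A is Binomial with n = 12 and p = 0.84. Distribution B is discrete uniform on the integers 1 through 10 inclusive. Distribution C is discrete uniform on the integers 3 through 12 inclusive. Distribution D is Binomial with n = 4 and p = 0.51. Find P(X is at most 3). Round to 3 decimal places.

0.295

Conditional on each component, P(X ≤ 3): A: 9.49072e-06; B: 0.3; C: 0.1; D: 0.932348.
By total probability, P(X ≤ 3) = 0.28·9.49072e-06 + 0.16·0.3 + 0.33·0.1 + 0.23·0.932348 = 0.295443.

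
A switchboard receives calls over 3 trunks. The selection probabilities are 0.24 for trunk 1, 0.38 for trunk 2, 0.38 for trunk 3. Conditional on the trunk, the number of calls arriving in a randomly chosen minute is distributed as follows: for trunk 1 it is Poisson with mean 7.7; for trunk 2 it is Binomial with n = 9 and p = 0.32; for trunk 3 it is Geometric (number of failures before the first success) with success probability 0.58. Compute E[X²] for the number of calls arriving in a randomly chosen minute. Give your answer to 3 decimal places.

For each component E[X²] = Var + (mean)², giving 1: 66.99; 2: 10.2528; 3: 1.77289.
Overall E[X²] = 0.24·66.99 + 0.38·10.2528 + 0.38·1.77289 = 20.6474.

20.647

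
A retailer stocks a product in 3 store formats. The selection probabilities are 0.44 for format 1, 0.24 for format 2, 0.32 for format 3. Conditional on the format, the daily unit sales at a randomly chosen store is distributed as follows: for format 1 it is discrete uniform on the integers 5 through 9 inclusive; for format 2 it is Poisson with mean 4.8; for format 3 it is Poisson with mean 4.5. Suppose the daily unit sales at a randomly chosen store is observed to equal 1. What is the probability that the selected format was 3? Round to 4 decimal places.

0.6279

Likelihoods P(X=1 | ·): 1: 0; 2: 0.0395028; 3: 0.0499905.
Posterior ∝ prior × likelihood. Numerator for 3: 0.32·0.0499905 = 0.015997.
Normalizing constant: 0.44·0 + 0.24·0.0395028 + 0.32·0.0499905 = 0.0254776.
P(3 | observation) = 0.015997 / 0.0254776 = 0.627883.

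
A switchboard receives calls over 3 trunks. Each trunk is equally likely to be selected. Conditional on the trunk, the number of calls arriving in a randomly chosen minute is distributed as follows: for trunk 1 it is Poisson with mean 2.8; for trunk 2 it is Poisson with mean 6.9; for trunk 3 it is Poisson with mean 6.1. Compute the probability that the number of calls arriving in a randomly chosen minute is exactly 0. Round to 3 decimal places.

0.021

Conditional on each trunk, P(X = 0): 1: 0.0608101; 2: 0.00100779; 3: 0.00224287.
By total probability, P(X = 0) = 0.333333·0.0608101 + 0.333333·0.00100779 + 0.333333·0.00224287 = 0.0213536.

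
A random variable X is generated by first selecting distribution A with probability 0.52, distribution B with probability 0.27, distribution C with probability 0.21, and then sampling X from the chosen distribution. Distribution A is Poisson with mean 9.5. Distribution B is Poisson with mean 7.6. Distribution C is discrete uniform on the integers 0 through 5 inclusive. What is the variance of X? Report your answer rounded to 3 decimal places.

Per component, A: μ=9.5, E[X²]=99.75; B: μ=7.6, E[X²]=65.36; C: μ=2.5, E[X²]=9.16667.
E[X] = 0.52·9.5 + 0.27·7.6 + 0.21·2.5 = 7.517.
E[X²] = 0.52·99.75 + 0.27·65.36 + 0.21·9.16667 = 71.4422.
Var(X) = E[X²] − (E[X])² = 71.4422 − 56.5053 = 14.9369.

14.937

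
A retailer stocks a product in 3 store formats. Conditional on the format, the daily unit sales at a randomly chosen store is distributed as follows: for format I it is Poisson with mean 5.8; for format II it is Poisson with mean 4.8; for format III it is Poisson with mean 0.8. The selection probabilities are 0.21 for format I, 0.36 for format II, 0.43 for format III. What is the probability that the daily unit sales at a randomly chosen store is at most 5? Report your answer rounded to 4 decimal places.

0.7647

Conditional on each format, P(X ≤ 5): I: 0.478315; II: 0.651006; III: 0.999816.
By total probability, P(X ≤ 5) = 0.21·0.478315 + 0.36·0.651006 + 0.43·0.999816 = 0.764729.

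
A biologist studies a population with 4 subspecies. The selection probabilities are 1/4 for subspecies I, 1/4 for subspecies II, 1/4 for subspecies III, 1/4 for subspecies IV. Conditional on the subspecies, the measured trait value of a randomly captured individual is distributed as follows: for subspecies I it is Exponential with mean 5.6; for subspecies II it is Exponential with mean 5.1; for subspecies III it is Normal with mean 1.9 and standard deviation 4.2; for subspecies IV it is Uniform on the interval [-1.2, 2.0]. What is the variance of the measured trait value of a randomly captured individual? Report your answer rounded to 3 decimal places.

23.688

Per component, I: μ=5.6, E[X²]=62.72; II: μ=5.1, E[X²]=52.02; III: μ=1.9, E[X²]=21.25; IV: μ=0.4, E[X²]=1.01333.
E[X] = 0.25·5.6 + 0.25·5.1 + 0.25·1.9 + 0.25·0.4 = 3.25.
E[X²] = 0.25·62.72 + 0.25·52.02 + 0.25·21.25 + 0.25·1.01333 = 34.2508.
Var(X) = E[X²] − (E[X])² = 34.2508 − 10.5625 = 23.6883.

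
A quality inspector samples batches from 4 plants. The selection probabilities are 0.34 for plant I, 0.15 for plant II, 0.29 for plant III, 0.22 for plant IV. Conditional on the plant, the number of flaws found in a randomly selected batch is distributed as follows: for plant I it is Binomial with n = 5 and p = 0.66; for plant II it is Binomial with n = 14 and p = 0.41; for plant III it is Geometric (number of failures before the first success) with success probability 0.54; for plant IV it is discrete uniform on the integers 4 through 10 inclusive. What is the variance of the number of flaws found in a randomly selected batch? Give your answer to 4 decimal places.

Per component, I: μ=3.3, E[X²]=12.012; II: μ=5.74, E[X²]=36.3342; III: μ=0.851852, E[X²]=2.30316; IV: μ=7, E[X²]=53.
E[X] = 0.34·3.3 + 0.15·5.74 + 0.29·0.851852 + 0.22·7 = 3.77004.
E[X²] = 0.34·12.012 + 0.15·36.3342 + 0.29·2.30316 + 0.22·53 = 21.8621.
Var(X) = E[X²] − (E[X])² = 21.8621 − 14.2132 = 7.64895.

7.6489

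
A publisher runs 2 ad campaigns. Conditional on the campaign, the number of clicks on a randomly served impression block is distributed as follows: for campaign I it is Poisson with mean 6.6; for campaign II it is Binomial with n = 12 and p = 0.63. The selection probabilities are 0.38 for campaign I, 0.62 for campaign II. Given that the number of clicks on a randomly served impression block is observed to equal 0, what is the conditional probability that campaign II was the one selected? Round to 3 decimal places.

Likelihoods P(X=0 | ·): I: 0.00136037; II: 6.58295e-06.
Posterior ∝ prior × likelihood. Numerator for II: 0.62·6.58295e-06 = 4.08143e-06.
Normalizing constant: 0.38·0.00136037 + 0.62·6.58295e-06 = 0.000521021.
P(II | observation) = 4.08143e-06 / 0.000521021 = 0.00783352.

0.008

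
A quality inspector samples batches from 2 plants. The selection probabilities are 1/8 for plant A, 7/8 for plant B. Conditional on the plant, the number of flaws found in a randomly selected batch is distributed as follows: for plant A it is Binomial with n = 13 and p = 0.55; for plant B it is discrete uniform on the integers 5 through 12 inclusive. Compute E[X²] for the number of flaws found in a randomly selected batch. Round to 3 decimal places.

For each component E[X²] = Var + (mean)², giving A: 54.34; B: 77.5.
Overall E[X²] = 0.125·54.34 + 0.875·77.5 = 74.605.

74.605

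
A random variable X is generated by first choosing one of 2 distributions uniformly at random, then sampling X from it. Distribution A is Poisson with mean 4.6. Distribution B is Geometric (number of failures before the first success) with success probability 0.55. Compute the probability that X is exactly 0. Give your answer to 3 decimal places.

Conditional on each component, P(X = 0): A: 0.0100518; B: 0.55.
By total probability, P(X = 0) = 0.5·0.0100518 + 0.5·0.55 = 0.280026.

0.280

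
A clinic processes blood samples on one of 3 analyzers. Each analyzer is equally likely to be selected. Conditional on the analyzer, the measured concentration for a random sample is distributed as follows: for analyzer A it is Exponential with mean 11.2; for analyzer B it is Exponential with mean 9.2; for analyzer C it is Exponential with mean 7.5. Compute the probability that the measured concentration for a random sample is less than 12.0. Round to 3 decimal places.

Conditional on each analyzer, P(X < 12.0): A: 0.657481; B: 0.728651; C: 0.798103.
By total probability, P(X < 12.0) = 0.333333·0.657481 + 0.333333·0.728651 + 0.333333·0.798103 = 0.728078.

0.728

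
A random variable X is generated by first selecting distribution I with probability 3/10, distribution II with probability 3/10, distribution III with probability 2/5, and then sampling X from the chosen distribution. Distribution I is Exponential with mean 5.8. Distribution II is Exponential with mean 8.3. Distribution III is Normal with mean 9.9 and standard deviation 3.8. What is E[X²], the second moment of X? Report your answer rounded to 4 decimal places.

For each component E[X²] = Var + (mean)², giving I: 67.28; II: 137.78; III: 112.45.
Overall E[X²] = 0.3·67.28 + 0.3·137.78 + 0.4·112.45 = 106.498.

106.4980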